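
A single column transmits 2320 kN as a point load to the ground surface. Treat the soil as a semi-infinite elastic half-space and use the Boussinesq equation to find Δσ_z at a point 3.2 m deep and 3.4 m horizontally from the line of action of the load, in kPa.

Boussinesq vertical stress below a point load on an elastic half-space:
Δσ_z = 3P/(2πz²) · [1 + (r/z)²]^(−5/2)
r/z = 3.4/3.2 = 1.0625; [1+(r/z)²]^(−5/2) = 0.15122.
Δσ_z = 3×2320/(2π×3.2²) × 0.15122 = 108.18 × 0.15122 = 16.36 kPa

Δσ_z ≈ 16.4 kPa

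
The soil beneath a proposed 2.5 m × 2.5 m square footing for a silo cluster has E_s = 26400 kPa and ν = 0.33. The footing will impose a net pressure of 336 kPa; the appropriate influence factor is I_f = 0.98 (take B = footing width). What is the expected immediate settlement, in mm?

S_e ≈ 27.8 mm

Immediate (elastic) settlement: S_e = q·B·(1−ν²)/E_s · I_f.
S_e = 336 × 2.5 × (1 − 0.33²) / 26400 × 0.98
    = 336 × 2.5 × 0.8911 / 26400 × 0.98
    = 0.02779 m = 27.79 mm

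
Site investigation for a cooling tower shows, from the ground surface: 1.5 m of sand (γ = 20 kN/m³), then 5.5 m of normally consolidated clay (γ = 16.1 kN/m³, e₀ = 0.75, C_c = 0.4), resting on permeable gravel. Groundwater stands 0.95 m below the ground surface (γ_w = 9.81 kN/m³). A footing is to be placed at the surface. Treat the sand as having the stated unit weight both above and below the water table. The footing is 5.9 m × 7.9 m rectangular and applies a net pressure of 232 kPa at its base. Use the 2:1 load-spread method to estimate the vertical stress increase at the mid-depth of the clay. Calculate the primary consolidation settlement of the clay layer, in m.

S_c ≈ 0.616 m

Mid-depth of clay below the ground surface: z = 1.5 + 5.5/2 = 4.25 m.
Total vertical stress at mid-clay: σ_v = 20×1.5 + 16.1×2.75 = 74.275 kPa.
Pore pressure: u = 9.81×(4.25 − 0.95) = 32.373 kPa.
Initial effective stress: σ'_0 = σ_v − u = 74.275 − 32.373 = 41.902 kPa.
Stress increase at mid-clay by the 2:1 spreading method:
Δσ = qBL/((B+z)(L+z)) = 232×5.9×7.9/((5.9+4.25)(7.9+4.25)) = 87.685 kPa
Final effective stress: σ'_f = σ'_0 + Δσ = 41.902 + 87.685 = 129.59 kPa.
Normally consolidated clay, so the full stress increment lies on the virgin compression line:
S_c = C_c·H/(1+e₀)·log₁₀(σ'_f/σ'_0) = 0.4×5.5/(1+0.75)×log₁₀(129.59/41.902)
    = 1.2571 × 0.49034 = 0.6164 m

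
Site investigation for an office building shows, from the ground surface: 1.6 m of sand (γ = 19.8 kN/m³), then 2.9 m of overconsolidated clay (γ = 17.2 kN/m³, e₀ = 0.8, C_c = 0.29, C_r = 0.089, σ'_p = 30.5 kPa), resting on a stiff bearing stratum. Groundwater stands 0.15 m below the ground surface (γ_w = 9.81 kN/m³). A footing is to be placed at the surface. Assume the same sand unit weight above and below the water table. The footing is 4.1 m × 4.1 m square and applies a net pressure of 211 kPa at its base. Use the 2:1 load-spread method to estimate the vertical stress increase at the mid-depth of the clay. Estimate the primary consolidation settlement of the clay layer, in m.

S_c ≈ 0.241 m

Mid-depth of clay below the ground surface: z = 1.6 + 2.9/2 = 3.05 m.
Total vertical stress at mid-clay: σ_v = 19.8×1.6 + 17.2×1.45 = 56.62 kPa.
Pore pressure: u = 9.81×(3.05 − 0.15) = 28.449 kPa.
Initial effective stress: σ'_0 = σ_v − u = 56.62 − 28.449 = 28.171 kPa.
Stress increase at mid-clay by the 2:1 spreading method:
Δσ = qBL/((B+z)(L+z)) = 211×4.1×4.1/((4.1+3.05)(4.1+3.05)) = 69.381 kPa
Final effective stress: σ'_f = 28.171 + 69.381 = 97.552 kPa.
σ'_f = 97.552 > σ'_p = 30.5 kPa, so the stress path crosses the preconsolidation pressure — recompression up to σ'_p, then virgin compression beyond:
S_c = H/(1+e₀)·[C_r·log₁₀(σ'_p/σ'_0) + C_c·log₁₀(σ'_f/σ'_p)]
    = 2.9/1.8 × [0.089×log₁₀(30.5/28.171) + 0.29×log₁₀(97.552/30.5)]
    = 1.6111 × [0.0030703 + 0.14643] = 0.2409 m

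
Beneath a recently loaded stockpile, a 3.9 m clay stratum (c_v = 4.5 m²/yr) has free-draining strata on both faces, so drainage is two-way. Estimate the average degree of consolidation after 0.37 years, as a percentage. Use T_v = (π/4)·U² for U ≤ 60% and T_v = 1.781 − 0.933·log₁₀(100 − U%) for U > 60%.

U ≈ 72.5 %

Drainage path length: H_d = H/2 = 1.95 m (double drainage).
T_v = c_v·t/H_d² = 4.5×0.37/1.95² = 0.43787.
T_v = 0.43787 corresponds to the U > 60% branch:
U = 1 − 10^((1.781 − T_v)/0.933)/100 = 0.7248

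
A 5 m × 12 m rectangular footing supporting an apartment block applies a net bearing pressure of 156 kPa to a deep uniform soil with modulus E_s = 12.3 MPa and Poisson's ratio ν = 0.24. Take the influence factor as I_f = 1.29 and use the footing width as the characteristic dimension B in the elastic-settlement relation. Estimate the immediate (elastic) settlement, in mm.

Immediate (elastic) settlement: S_e = q·B·(1−ν²)/E_s · I_f.
E_s = 12.3 MPa = 12300 kPa.
S_e = 156 × 5 × (1 − 0.24²) / 12300 × 1.29
    = 156 × 5 × 0.9424 / 12300 × 1.29
    = 0.07709 m = 77.09 mm

S_e ≈ 77.1 mm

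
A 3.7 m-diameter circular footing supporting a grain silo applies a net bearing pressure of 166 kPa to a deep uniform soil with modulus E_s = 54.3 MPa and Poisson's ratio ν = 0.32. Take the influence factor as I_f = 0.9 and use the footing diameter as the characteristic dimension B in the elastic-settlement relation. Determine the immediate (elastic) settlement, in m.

S_e ≈ 0.00914 m

Immediate (elastic) settlement: S_e = q·B·(1−ν²)/E_s · I_f.
E_s = 54.3 MPa = 54300 kPa.
S_e = 166 × 3.7 × (1 − 0.32²) / 54300 × 0.9
    = 166 × 3.7 × 0.8976 / 54300 × 0.9
    = 0.009138 m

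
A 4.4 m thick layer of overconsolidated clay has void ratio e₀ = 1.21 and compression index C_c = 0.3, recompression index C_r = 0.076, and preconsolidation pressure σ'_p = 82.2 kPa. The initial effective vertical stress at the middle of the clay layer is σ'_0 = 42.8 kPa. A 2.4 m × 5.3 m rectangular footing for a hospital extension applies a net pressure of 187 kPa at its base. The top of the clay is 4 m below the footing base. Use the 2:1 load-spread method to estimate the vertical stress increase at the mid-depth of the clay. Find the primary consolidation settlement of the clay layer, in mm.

S_c ≈ 29.3 mm

Mid-depth of clay below the footing base: z = 4 + 4.4/2 = 6.2 m.
Stress increase at mid-clay by the 2:1 spreading method:
Δσ = qBL/((B+z)(L+z)) = 187×2.4×5.3/((2.4+6.2)(5.3+6.2)) = 24.051 kPa
Final effective stress: σ'_f = 42.8 + 24.051 = 66.851 kPa.
σ'_f = 66.851 ≤ σ'_p = 82.2 kPa, so the clay remains overconsolidated and only the recompression index applies:
S_c = C_r·H/(1+e₀)·log₁₀(σ'_f/σ'_0) = 0.076×4.4/2.21×log₁₀(66.851/42.8)
    = 0.15132 × 0.19366 = 0.0293 m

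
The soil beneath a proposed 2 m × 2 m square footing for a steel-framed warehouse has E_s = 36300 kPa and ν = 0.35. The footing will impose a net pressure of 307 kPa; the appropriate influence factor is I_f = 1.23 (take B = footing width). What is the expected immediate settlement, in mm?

Immediate (elastic) settlement: S_e = q·B·(1−ν²)/E_s · I_f.
S_e = 307 × 2 × (1 − 0.35²) / 36300 × 1.23
    = 307 × 2 × 0.8775 / 36300 × 1.23
    = 0.01826 m = 18.26 mm

S_e ≈ 18.3 mm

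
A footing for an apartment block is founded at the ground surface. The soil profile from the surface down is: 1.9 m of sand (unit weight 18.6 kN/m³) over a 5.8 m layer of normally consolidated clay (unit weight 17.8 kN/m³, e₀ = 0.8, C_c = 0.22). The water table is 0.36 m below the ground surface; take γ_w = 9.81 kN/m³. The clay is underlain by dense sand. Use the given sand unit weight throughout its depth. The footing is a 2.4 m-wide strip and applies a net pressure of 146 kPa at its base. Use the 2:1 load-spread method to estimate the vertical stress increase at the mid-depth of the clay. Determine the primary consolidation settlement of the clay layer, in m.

Mid-depth of clay below the ground surface: z = 1.9 + 5.8/2 = 4.8 m.
Total vertical stress at mid-clay: σ_v = 18.6×1.9 + 17.8×2.9 = 86.96 kPa.
Pore pressure: u = 9.81×(4.8 − 0.36) = 43.556 kPa.
Initial effective stress: σ'_0 = σ_v − u = 86.96 − 43.556 = 43.404 kPa.
Stress increase at mid-clay by the 2:1 spreading method:
Δσ = qB/(B+z) = 146×2.4/(2.4+4.8) = 48.667 kPa
Final effective stress: σ'_f = σ'_0 + Δσ = 43.404 + 48.667 = 92.071 kPa.
Normally consolidated clay, so the full stress increment lies on the virgin compression line:
S_c = C_c·H/(1+e₀)·log₁₀(σ'_f/σ'_0) = 0.22×5.8/(1+0.8)×log₁₀(92.071/43.404)
    = 0.70889 × 0.32659 = 0.2315 m

S_c ≈ 0.232 m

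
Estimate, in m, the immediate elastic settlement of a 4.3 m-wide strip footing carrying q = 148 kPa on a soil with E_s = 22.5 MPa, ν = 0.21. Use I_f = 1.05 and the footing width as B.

S_e ≈ 0.0284 m

Immediate (elastic) settlement: S_e = q·B·(1−ν²)/E_s · I_f.
E_s = 22.5 MPa = 22500 kPa.
S_e = 148 × 4.3 × (1 − 0.21²) / 22500 × 1.05
    = 148 × 4.3 × 0.9559 / 22500 × 1.05
    = 0.02839 m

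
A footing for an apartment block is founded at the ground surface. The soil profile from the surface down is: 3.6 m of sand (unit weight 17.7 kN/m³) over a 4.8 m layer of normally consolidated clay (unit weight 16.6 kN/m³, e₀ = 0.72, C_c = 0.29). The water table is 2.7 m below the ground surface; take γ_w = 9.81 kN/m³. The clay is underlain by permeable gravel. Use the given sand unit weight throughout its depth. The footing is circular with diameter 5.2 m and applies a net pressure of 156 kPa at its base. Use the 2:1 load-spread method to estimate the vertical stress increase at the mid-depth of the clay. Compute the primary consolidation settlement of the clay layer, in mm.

S_c ≈ 136 mm

Mid-depth of clay below the ground surface: z = 3.6 + 4.8/2 = 6 m.
Total vertical stress at mid-clay: σ_v = 17.7×3.6 + 16.6×2.4 = 103.56 kPa.
Pore pressure: u = 9.81×(6 − 2.7) = 32.373 kPa.
Initial effective stress: σ'_0 = σ_v − u = 103.56 − 32.373 = 71.187 kPa.
Stress increase at mid-clay by the 2:1 spreading method:
Δσ ≈ qD²/(D+z)² = 156×5.2²/(5.2+6)² = 33.628 kPa
Final effective stress: σ'_f = σ'_0 + Δσ = 71.187 + 33.628 = 104.81 kPa.
Normally consolidated clay, so the full stress increment lies on the virgin compression line:
S_c = C_c·H/(1+e₀)·log₁₀(σ'_f/σ'_0) = 0.29×4.8/(1+0.72)×log₁₀(104.81/71.187)
    = 0.8093 × 0.168 = 0.136 m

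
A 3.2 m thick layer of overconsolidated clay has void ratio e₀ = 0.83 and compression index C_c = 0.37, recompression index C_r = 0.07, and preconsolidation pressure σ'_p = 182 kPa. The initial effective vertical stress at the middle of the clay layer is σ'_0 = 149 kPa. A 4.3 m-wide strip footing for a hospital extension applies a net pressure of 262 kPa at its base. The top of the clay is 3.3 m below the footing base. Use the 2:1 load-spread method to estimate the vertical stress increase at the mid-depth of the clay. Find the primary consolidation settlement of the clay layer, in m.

S_c ≈ 0.123 m

Mid-depth of clay below the footing base: z = 3.3 + 3.2/2 = 4.9 m.
Stress increase at mid-clay by the 2:1 spreading method:
Δσ = qB/(B+z) = 262×4.3/(4.3+4.9) = 122.46 kPa
Final effective stress: σ'_f = 149 + 122.46 = 271.46 kPa.
σ'_f = 271.46 > σ'_p = 182 kPa, so the stress path crosses the preconsolidation pressure — recompression up to σ'_p, then virgin compression beyond:
S_c = H/(1+e₀)·[C_r·log₁₀(σ'_p/σ'_0) + C_c·log₁₀(σ'_f/σ'_p)]
    = 3.2/1.83 × [0.07×log₁₀(182/149) + 0.37×log₁₀(271.46/182)]
    = 1.7486 × [0.006082 + 0.064245] = 0.123 m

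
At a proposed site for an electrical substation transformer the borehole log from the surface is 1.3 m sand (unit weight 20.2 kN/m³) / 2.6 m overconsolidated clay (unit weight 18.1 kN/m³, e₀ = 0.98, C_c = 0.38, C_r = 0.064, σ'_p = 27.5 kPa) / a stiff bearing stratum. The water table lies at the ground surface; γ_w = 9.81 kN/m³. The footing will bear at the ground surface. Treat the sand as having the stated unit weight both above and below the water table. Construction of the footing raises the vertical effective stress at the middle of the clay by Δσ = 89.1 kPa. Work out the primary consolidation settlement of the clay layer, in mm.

Mid-depth of clay below the ground surface: z = 1.3 + 2.6/2 = 2.6 m.
Total vertical stress at mid-clay: σ_v = 20.2×1.3 + 18.1×1.3 = 49.79 kPa.
Pore pressure: u = 9.81×(2.6 − 0) = 25.506 kPa.
Initial effective stress: σ'_0 = σ_v − u = 49.79 − 25.506 = 24.284 kPa.
Final effective stress: σ'_f = 24.284 + 89.1 = 113.38 kPa.
σ'_f = 113.38 > σ'_p = 27.5 kPa, so the stress path crosses the preconsolidation pressure — recompression up to σ'_p, then virgin compression beyond:
S_c = H/(1+e₀)·[C_r·log₁₀(σ'_p/σ'_0) + C_c·log₁₀(σ'_f/σ'_p)]
    = 2.6/1.98 × [0.064×log₁₀(27.5/24.284) + 0.38×log₁₀(113.38/27.5)]
    = 1.3131 × [0.0034568 + 0.23378] = 0.3115 m

S_c ≈ 312 mm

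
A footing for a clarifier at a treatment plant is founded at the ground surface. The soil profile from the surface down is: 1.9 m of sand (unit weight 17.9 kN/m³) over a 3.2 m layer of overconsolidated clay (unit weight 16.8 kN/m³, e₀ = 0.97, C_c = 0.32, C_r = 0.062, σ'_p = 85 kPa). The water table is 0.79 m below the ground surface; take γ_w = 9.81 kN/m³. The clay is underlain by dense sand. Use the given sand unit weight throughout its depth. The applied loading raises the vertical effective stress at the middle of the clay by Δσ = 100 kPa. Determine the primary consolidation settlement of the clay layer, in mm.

S_c ≈ 143 mm

Mid-depth of clay below the ground surface: z = 1.9 + 3.2/2 = 3.5 m.
Total vertical stress at mid-clay: σ_v = 17.9×1.9 + 16.8×1.6 = 60.89 kPa.
Pore pressure: u = 9.81×(3.5 − 0.79) = 26.585 kPa.
Initial effective stress: σ'_0 = σ_v − u = 60.89 − 26.585 = 34.305 kPa.
Final effective stress: σ'_f = 34.305 + 100 = 134.31 kPa.
σ'_f = 134.31 > σ'_p = 85 kPa, so the stress path crosses the preconsolidation pressure — recompression up to σ'_p, then virgin compression beyond:
S_c = H/(1+e₀)·[C_r·log₁₀(σ'_p/σ'_0) + C_c·log₁₀(σ'_f/σ'_p)]
    = 3.2/1.97 × [0.062×log₁₀(85/34.305) + 0.32×log₁₀(134.31/85)]
    = 1.6244 × [0.024432 + 0.063581] = 0.143 m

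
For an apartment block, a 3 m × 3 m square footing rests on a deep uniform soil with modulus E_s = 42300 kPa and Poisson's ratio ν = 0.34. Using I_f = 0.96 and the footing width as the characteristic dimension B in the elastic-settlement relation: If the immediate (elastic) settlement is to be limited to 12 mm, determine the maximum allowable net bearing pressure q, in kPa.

q ≈ 199 kPa

S_e = q·B·(1−ν²)/E_s · I_f  ⇒  q = S_e·E_s / (B·(1−ν²)·I_f).
q = 0.012 × 42300 / (3 × 0.8844 × 0.96) = 199.3 kPa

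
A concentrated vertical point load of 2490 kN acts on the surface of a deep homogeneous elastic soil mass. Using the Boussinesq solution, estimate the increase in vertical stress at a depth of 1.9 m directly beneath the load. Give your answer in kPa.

Δσ_z ≈ 329 kPa

Boussinesq vertical stress below a point load on an elastic half-space:
Δσ_z = 3P/(2πz²) · [1 + (r/z)²]^(−5/2)
r/z = 0/1.9 = 0; [1+(r/z)²]^(−5/2) = 1.
Δσ_z = 3×2490/(2π×1.9²) × 1 = 329.33 × 1 = 329.3 kPa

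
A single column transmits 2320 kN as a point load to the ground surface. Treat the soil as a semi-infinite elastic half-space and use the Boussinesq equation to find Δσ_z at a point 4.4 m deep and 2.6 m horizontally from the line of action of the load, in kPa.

Boussinesq vertical stress below a point load on an elastic half-space:
Δσ_z = 3P/(2πz²) · [1 + (r/z)²]^(−5/2)
r/z = 2.6/4.4 = 0.59091; [1+(r/z)²]^(−5/2) = 0.47297.
Δσ_z = 3×2320/(2π×4.4²) × 0.47297 = 57.217 × 0.47297 = 27.06 kPa

Δσ_z ≈ 27.1 kPa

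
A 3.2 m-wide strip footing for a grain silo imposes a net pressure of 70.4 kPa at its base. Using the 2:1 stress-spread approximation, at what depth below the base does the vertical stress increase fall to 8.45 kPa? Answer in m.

z ≈ 23.5 m

2:1 spreading — at depth z the loaded area has grown by z in each plan dimension:
qB/(B+z) = Δσ_z ⇒ z = qB/Δσ_z − B = 70.4×3.2/8.45 − 3.2 = 23.46 m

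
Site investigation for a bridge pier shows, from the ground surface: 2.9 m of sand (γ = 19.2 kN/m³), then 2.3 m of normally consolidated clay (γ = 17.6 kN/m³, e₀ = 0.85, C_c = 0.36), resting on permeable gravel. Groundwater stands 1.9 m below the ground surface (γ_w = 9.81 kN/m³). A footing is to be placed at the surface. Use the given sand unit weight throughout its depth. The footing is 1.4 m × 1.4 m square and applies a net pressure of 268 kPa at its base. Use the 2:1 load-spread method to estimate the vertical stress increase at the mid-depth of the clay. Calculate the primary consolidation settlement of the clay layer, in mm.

S_c ≈ 54.3 mm

Mid-depth of clay below the ground surface: z = 2.9 + 2.3/2 = 4.05 m.
Total vertical stress at mid-clay: σ_v = 19.2×2.9 + 17.6×1.15 = 75.92 kPa.
Pore pressure: u = 9.81×(4.05 − 1.9) = 21.091 kPa.
Initial effective stress: σ'_0 = σ_v − u = 75.92 − 21.091 = 54.829 kPa.
Stress increase at mid-clay by the 2:1 spreading method:
Δσ = qBL/((B+z)(L+z)) = 268×1.4×1.4/((1.4+4.05)(1.4+4.05)) = 17.685 kPa
Final effective stress: σ'_f = σ'_0 + Δσ = 54.829 + 17.685 = 72.514 kPa.
Normally consolidated clay, so the full stress increment lies on the virgin compression line:
S_c = C_c·H/(1+e₀)·log₁₀(σ'_f/σ'_0) = 0.36×2.3/(1+0.85)×log₁₀(72.514/54.829)
    = 0.44757 × 0.12141 = 0.05434 m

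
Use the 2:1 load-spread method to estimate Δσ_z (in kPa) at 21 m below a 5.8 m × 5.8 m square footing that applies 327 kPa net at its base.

By the 2:1 method the load spreads at 1 horizontal : 2 vertical, so at depth z the loaded area has grown by z in each plan dimension:
Δσ = qBL/((B+z)(L+z)) = 327×5.8×5.8/((5.8+21)(5.8+21)) = 15.316 kPa

Δσ_z ≈ 15.3 kPa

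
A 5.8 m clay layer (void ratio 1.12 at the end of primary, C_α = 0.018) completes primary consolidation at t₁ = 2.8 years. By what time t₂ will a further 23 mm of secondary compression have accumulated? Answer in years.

S_s = C_α·H/(1+e_p)·log₁₀(t₂/t₁) ⇒ log₁₀(t₂/t₁) = S_s·(1+e_p)/(C_α·H).
log₁₀(t₂/t₁) = 0.023 × (1+1.12) / (0.018×5.8) = 0.467
t₂ = t₁ × 10^0.467 = 2.8 × 2.931 = 8.207 years

t₂ ≈ 8.21 years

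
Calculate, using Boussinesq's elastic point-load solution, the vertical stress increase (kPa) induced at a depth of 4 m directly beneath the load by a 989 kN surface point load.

Boussinesq vertical stress below a point load on an elastic half-space:
Δσ_z = 3P/(2πz²) · [1 + (r/z)²]^(−5/2)
r/z = 0/4 = 0; [1+(r/z)²]^(−5/2) = 1.
Δσ_z = 3×989/(2π×4²) × 1 = 29.513 × 1 = 29.51 kPa

Δσ_z ≈ 29.5 kPa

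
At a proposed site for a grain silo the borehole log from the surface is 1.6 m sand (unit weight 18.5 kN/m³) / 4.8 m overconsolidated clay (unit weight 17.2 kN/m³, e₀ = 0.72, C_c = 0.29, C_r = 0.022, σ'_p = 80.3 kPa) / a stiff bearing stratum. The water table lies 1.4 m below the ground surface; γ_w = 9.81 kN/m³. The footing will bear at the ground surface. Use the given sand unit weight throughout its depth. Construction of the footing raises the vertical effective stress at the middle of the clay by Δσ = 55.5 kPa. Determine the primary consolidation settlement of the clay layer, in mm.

S_c ≈ 95.4 mm

Mid-depth of clay below the ground surface: z = 1.6 + 4.8/2 = 4 m.
Total vertical stress at mid-clay: σ_v = 18.5×1.6 + 17.2×2.4 = 70.88 kPa.
Pore pressure: u = 9.81×(4 − 1.4) = 25.506 kPa.
Initial effective stress: σ'_0 = σ_v − u = 70.88 − 25.506 = 45.374 kPa.
Final effective stress: σ'_f = 45.374 + 55.5 = 100.87 kPa.
σ'_f = 100.87 > σ'_p = 80.3 kPa, so the stress path crosses the preconsolidation pressure — recompression up to σ'_p, then virgin compression beyond:
S_c = H/(1+e₀)·[C_r·log₁₀(σ'_p/σ'_0) + C_c·log₁₀(σ'_f/σ'_p)]
    = 4.8/1.72 × [0.022×log₁₀(80.3/45.374) + 0.29×log₁₀(100.87/80.3)]
    = 2.7907 × [0.005454 + 0.028723] = 0.09538 m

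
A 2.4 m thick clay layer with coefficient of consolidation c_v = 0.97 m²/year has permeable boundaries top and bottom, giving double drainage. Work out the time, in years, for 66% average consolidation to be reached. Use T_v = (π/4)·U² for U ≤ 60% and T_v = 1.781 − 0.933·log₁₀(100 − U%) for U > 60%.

Drainage path length: H_d = H/2 = 1.2 m (double drainage).
U > 60%: T_v = 1.781 − 0.933·log₁₀(100 − 66) = 0.35213.
t = T_v·H_d²/c_v = 0.35213×1.2²/0.97 = 0.5227 years.

t ≈ 0.523 years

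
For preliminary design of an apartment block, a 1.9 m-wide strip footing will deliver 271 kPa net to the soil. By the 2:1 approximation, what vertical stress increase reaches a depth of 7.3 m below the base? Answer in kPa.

Δσ_z ≈ 56 kPa

By the 2:1 method the load spreads at 1 horizontal : 2 vertical, so at depth z the loaded area has grown by z in each plan dimension:
Δσ = qB/(B+z) = 271×1.9/(1.9+7.3) = 55.967 kPa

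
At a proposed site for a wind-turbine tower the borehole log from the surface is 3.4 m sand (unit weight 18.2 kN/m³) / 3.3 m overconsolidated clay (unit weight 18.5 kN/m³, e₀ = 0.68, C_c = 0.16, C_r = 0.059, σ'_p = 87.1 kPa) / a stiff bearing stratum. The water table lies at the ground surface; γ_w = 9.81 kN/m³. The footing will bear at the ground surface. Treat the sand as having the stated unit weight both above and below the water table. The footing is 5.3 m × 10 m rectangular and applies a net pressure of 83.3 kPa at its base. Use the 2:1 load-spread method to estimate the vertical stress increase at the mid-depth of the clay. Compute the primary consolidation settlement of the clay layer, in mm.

S_c ≈ 25.5 mm

Mid-depth of clay below the ground surface: z = 3.4 + 3.3/2 = 5.05 m.
Total vertical stress at mid-clay: σ_v = 18.2×3.4 + 18.5×1.65 = 92.405 kPa.
Pore pressure: u = 9.81×(5.05 − 0) = 49.541 kPa.
Initial effective stress: σ'_0 = σ_v − u = 92.405 − 49.541 = 42.864 kPa.
Stress increase at mid-clay by the 2:1 spreading method:
Δσ = qBL/((B+z)(L+z)) = 83.3×5.3×10/((5.3+5.05)(10+5.05)) = 28.343 kPa
Final effective stress: σ'_f = 42.864 + 28.343 = 71.207 kPa.
σ'_f = 71.207 ≤ σ'_p = 87.1 kPa, so the clay remains overconsolidated and only the recompression index applies:
S_c = C_r·H/(1+e₀)·log₁₀(σ'_f/σ'_0) = 0.059×3.3/1.68×log₁₀(71.207/42.864)
    = 0.11589 × 0.22043 = 0.02555 m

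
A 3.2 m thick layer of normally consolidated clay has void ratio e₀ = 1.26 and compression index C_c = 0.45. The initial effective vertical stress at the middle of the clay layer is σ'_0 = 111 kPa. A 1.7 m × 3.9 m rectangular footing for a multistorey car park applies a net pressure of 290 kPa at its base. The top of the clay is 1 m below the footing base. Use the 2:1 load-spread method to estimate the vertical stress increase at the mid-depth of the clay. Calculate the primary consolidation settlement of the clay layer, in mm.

S_c ≈ 133 mm

Mid-depth of clay below the footing base: z = 1 + 3.2/2 = 2.6 m.
Stress increase at mid-clay by the 2:1 spreading method:
Δσ = qBL/((B+z)(L+z)) = 290×1.7×3.9/((1.7+2.6)(3.9+2.6)) = 68.791 kPa
Final effective stress: σ'_f = σ'_0 + Δσ = 111 + 68.791 = 179.79 kPa.
Normally consolidated clay, so the full stress increment lies on the virgin compression line:
S_c = C_c·H/(1+e₀)·log₁₀(σ'_f/σ'_0) = 0.45×3.2/(1+1.26)×log₁₀(179.79/111)
    = 0.63717 × 0.20944 = 0.1334 m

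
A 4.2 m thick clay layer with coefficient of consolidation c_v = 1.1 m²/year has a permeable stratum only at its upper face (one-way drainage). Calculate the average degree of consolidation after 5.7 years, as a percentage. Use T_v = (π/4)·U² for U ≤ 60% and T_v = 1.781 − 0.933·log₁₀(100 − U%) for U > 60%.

Drainage path length: H_d = H = 4.2 m (single drainage).
T_v = c_v·t/H_d² = 1.1×5.7/4.2² = 0.35544.
T_v = 0.35544 corresponds to the U > 60% branch:
U = 1 − 10^((1.781 − T_v)/0.933)/100 = 0.6628

U ≈ 66.3 %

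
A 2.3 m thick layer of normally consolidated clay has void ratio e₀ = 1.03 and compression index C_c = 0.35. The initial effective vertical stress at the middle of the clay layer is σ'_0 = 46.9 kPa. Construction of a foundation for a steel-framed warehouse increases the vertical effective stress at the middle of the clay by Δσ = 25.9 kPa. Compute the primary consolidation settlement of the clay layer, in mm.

S_c ≈ 75.7 mm

Final effective stress: σ'_f = σ'_0 + Δσ = 46.9 + 25.9 = 72.8 kPa.
Normally consolidated clay, so the full stress increment lies on the virgin compression line:
S_c = C_c·H/(1+e₀)·log₁₀(σ'_f/σ'_0) = 0.35×2.3/(1+1.03)×log₁₀(72.8/46.9)
    = 0.39655 × 0.19096 = 0.07573 m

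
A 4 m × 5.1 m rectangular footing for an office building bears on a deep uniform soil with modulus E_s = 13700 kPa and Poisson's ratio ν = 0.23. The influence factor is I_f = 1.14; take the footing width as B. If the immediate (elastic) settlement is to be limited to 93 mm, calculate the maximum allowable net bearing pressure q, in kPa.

S_e = q·B·(1−ν²)/E_s · I_f  ⇒  q = S_e·E_s / (B·(1−ν²)·I_f).
q = 0.093 × 13700 / (4 × 0.9471 × 1.14) = 295 kPa

q ≈ 295 kPa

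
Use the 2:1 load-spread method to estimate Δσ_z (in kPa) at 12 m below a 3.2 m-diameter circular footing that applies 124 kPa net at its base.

Δσ_z ≈ 5.5 kPa

By the 2:1 method the load spreads at 1 horizontal : 2 vertical, so at depth z the loaded area has grown by z in each plan dimension:
Δσ ≈ qD²/(D+z)² = 124×3.2²/(3.2+12)² = 5.4958 kPa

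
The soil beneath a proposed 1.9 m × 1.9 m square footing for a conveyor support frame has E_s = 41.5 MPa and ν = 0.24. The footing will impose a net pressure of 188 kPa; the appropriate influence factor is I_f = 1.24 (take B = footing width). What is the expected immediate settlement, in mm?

S_e ≈ 10.1 mm

Immediate (elastic) settlement: S_e = q·B·(1−ν²)/E_s · I_f.
E_s = 41.5 MPa = 41500 kPa.
S_e = 188 × 1.9 × (1 − 0.24²) / 41500 × 1.24
    = 188 × 1.9 × 0.9424 / 41500 × 1.24
    = 0.01006 m = 10.06 mm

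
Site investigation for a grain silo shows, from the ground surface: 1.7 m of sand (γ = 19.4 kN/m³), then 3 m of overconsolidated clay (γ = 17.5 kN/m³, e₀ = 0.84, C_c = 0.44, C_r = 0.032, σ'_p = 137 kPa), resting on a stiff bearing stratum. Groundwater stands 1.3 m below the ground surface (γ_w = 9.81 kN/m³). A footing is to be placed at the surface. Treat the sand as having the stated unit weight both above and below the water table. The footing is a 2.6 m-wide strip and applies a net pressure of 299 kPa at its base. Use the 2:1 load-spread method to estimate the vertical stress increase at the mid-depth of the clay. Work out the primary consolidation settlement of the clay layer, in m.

Mid-depth of clay below the ground surface: z = 1.7 + 3/2 = 3.2 m.
Total vertical stress at mid-clay: σ_v = 19.4×1.7 + 17.5×1.5 = 59.23 kPa.
Pore pressure: u = 9.81×(3.2 − 1.3) = 18.639 kPa.
Initial effective stress: σ'_0 = σ_v − u = 59.23 − 18.639 = 40.591 kPa.
Stress increase at mid-clay by the 2:1 spreading method:
Δσ = qB/(B+z) = 299×2.6/(2.6+3.2) = 134.03 kPa
Final effective stress: σ'_f = 40.591 + 134.03 = 174.62 kPa.
σ'_f = 174.62 > σ'_p = 137 kPa, so the stress path crosses the preconsolidation pressure — recompression up to σ'_p, then virgin compression beyond:
S_c = H/(1+e₀)·[C_r·log₁₀(σ'_p/σ'_0) + C_c·log₁₀(σ'_f/σ'_p)]
    = 3/1.84 × [0.032×log₁₀(137/40.591) + 0.44×log₁₀(174.62/137)]
    = 1.6304 × [0.016905 + 0.046364] = 0.1032 m

S_c ≈ 0.103 m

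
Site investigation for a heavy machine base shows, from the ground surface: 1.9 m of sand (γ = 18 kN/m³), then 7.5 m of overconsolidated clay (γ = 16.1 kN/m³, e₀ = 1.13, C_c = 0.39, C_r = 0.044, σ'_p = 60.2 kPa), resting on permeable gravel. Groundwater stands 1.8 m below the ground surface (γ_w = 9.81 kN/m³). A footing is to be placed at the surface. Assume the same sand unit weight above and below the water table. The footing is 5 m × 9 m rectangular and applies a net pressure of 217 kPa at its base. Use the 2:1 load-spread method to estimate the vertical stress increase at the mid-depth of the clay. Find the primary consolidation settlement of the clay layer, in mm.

S_c ≈ 412 mm

Mid-depth of clay below the ground surface: z = 1.9 + 7.5/2 = 5.65 m.
Total vertical stress at mid-clay: σ_v = 18×1.9 + 16.1×3.75 = 94.575 kPa.
Pore pressure: u = 9.81×(5.65 − 1.8) = 37.769 kPa.
Initial effective stress: σ'_0 = σ_v − u = 94.575 − 37.769 = 56.806 kPa.
Stress increase at mid-clay by the 2:1 spreading method:
Δσ = qBL/((B+z)(L+z)) = 217×5×9/((5+5.65)(9+5.65)) = 62.587 kPa
Final effective stress: σ'_f = 56.806 + 62.587 = 119.39 kPa.
σ'_f = 119.39 > σ'_p = 60.2 kPa, so the stress path crosses the preconsolidation pressure — recompression up to σ'_p, then virgin compression beyond:
S_c = H/(1+e₀)·[C_r·log₁₀(σ'_p/σ'_0) + C_c·log₁₀(σ'_f/σ'_p)]
    = 7.5/2.13 × [0.044×log₁₀(60.2/56.806) + 0.39×log₁₀(119.39/60.2)]
    = 3.5211 × [0.0011089 + 0.11597] = 0.4122 m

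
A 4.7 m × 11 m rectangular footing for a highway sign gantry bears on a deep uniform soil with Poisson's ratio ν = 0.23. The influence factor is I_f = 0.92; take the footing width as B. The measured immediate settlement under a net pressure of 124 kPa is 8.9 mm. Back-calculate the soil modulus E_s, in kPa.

E_s ≈ 57100 kPa

S_e = q·B·(1−ν²)/E_s · I_f  ⇒  E_s = q·B·(1−ν²)·I_f / S_e.
E_s = 124 × 4.7 × 0.9471 × 0.92 / 0.0089 = 57060 kPa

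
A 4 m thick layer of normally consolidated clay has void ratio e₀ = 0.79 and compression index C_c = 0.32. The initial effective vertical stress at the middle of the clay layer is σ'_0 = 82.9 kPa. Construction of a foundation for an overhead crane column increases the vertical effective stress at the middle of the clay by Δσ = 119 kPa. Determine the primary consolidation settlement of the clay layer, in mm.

S_c ≈ 276 mm

Final effective stress: σ'_f = σ'_0 + Δσ = 82.9 + 119 = 201.9 kPa.
Normally consolidated clay, so the full stress increment lies on the virgin compression line:
S_c = C_c·H/(1+e₀)·log₁₀(σ'_f/σ'_0) = 0.32×4/(1+0.79)×log₁₀(201.9/82.9)
    = 0.71508 × 0.38658 = 0.2764 m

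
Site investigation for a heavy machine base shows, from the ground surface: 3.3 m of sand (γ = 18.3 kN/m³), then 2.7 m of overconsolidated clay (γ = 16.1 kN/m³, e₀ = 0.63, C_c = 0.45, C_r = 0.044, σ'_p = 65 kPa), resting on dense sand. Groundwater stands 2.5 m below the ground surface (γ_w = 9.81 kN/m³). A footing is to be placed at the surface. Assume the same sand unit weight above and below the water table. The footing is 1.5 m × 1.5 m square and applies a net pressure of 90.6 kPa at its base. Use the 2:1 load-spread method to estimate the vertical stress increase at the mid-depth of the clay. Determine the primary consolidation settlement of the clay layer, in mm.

S_c ≈ 9.01 mm

Mid-depth of clay below the ground surface: z = 3.3 + 2.7/2 = 4.65 m.
Total vertical stress at mid-clay: σ_v = 18.3×3.3 + 16.1×1.35 = 82.125 kPa.
Pore pressure: u = 9.81×(4.65 − 2.5) = 21.091 kPa.
Initial effective stress: σ'_0 = σ_v − u = 82.125 − 21.091 = 61.034 kPa.
Stress increase at mid-clay by the 2:1 spreading method:
Δσ = qBL/((B+z)(L+z)) = 90.6×1.5×1.5/((1.5+4.65)(1.5+4.65)) = 5.3896 kPa
Final effective stress: σ'_f = 61.034 + 5.3896 = 66.424 kPa.
σ'_f = 66.424 > σ'_p = 65 kPa, so the stress path crosses the preconsolidation pressure — recompression up to σ'_p, then virgin compression beyond:
S_c = H/(1+e₀)·[C_r·log₁₀(σ'_p/σ'_0) + C_c·log₁₀(σ'_f/σ'_p)]
    = 2.7/1.63 × [0.044×log₁₀(65/61.034) + 0.45×log₁₀(66.424/65)]
    = 1.6564 × [0.001203 + 0.0042353] = 0.009008 m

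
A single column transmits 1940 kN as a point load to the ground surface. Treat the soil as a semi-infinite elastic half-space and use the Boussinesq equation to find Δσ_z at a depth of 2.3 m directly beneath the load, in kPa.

Boussinesq vertical stress below a point load on an elastic half-space:
Δσ_z = 3P/(2πz²) · [1 + (r/z)²]^(−5/2)
r/z = 0/2.3 = 0; [1+(r/z)²]^(−5/2) = 1.
Δσ_z = 3×1940/(2π×2.3²) × 1 = 175.1 × 1 = 175.1 kPa

Δσ_z ≈ 175 kPa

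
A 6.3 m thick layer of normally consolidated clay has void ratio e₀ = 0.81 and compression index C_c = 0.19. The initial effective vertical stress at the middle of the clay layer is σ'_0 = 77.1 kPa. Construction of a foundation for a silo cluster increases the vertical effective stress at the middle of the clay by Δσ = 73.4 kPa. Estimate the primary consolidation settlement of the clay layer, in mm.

S_c ≈ 192 mm

Final effective stress: σ'_f = σ'_0 + Δσ = 77.1 + 73.4 = 150.5 kPa.
Normally consolidated clay, so the full stress increment lies on the virgin compression line:
S_c = C_c·H/(1+e₀)·log₁₀(σ'_f/σ'_0) = 0.19×6.3/(1+0.81)×log₁₀(150.5/77.1)
    = 0.66133 × 0.29048 = 0.1921 m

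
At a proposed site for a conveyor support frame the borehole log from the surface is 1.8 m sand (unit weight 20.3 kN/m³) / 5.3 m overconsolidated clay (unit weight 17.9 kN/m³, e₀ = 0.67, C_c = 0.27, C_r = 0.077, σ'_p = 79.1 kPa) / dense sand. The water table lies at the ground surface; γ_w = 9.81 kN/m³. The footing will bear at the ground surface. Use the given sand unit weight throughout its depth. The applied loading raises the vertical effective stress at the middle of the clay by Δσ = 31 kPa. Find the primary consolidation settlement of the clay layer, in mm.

Mid-depth of clay below the ground surface: z = 1.8 + 5.3/2 = 4.45 m.
Total vertical stress at mid-clay: σ_v = 20.3×1.8 + 17.9×2.65 = 83.975 kPa.
Pore pressure: u = 9.81×(4.45 − 0) = 43.655 kPa.
Initial effective stress: σ'_0 = σ_v − u = 83.975 − 43.655 = 40.32 kPa.
Final effective stress: σ'_f = 40.32 + 31 = 71.32 kPa.
σ'_f = 71.32 ≤ σ'_p = 79.1 kPa, so the clay remains overconsolidated and only the recompression index applies:
S_c = C_r·H/(1+e₀)·log₁₀(σ'_f/σ'_0) = 0.077×5.3/1.67×log₁₀(71.32/40.32)
    = 0.24437 × 0.24769 = 0.06053 m

S_c ≈ 60.5 mm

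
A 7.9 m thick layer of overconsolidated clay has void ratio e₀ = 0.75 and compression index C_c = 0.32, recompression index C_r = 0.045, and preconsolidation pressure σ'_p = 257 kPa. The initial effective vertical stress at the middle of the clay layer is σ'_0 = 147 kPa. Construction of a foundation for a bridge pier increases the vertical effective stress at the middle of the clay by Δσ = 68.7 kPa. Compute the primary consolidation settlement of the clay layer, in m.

Final effective stress: σ'_f = 147 + 68.7 = 215.7 kPa.
σ'_f = 215.7 ≤ σ'_p = 257 kPa, so the clay remains overconsolidated and only the recompression index applies:
S_c = C_r·H/(1+e₀)·log₁₀(σ'_f/σ'_0) = 0.045×7.9/1.75×log₁₀(215.7/147)
    = 0.20314 × 0.16653 = 0.03383 m

S_c ≈ 0.0338 m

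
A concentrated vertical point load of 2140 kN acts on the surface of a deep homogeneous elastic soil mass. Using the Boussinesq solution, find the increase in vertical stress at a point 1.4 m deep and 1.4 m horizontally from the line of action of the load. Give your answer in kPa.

Δσ_z ≈ 92.2 kPa

Boussinesq vertical stress below a point load on an elastic half-space:
Δσ_z = 3P/(2πz²) · [1 + (r/z)²]^(−5/2)
r/z = 1.4/1.4 = 1; [1+(r/z)²]^(−5/2) = 0.17678.
Δσ_z = 3×2140/(2π×1.4²) × 0.17678 = 521.31 × 0.17678 = 92.16 kPa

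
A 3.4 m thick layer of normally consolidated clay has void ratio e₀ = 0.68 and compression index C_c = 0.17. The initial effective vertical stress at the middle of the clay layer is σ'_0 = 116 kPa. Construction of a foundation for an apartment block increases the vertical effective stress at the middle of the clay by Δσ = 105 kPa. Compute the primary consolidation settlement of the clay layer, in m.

Final effective stress: σ'_f = σ'_0 + Δσ = 116 + 105 = 221 kPa.
Normally consolidated clay, so the full stress increment lies on the virgin compression line:
S_c = C_c·H/(1+e₀)·log₁₀(σ'_f/σ'_0) = 0.17×3.4/(1+0.68)×log₁₀(221/116)
    = 0.34405 × 0.27993 = 0.09631 m

S_c ≈ 0.0963 m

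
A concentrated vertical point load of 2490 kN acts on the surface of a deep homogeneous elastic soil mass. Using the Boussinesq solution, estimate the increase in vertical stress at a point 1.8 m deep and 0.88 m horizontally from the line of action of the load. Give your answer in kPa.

Boussinesq vertical stress below a point load on an elastic half-space:
Δσ_z = 3P/(2πz²) · [1 + (r/z)²]^(−5/2)
r/z = 0.88/1.8 = 0.48889; [1+(r/z)²]^(−5/2) = 0.58521.
Δσ_z = 3×2490/(2π×1.8²) × 0.58521 = 366.94 × 0.58521 = 214.7 kPa

Δσ_z ≈ 215 kPa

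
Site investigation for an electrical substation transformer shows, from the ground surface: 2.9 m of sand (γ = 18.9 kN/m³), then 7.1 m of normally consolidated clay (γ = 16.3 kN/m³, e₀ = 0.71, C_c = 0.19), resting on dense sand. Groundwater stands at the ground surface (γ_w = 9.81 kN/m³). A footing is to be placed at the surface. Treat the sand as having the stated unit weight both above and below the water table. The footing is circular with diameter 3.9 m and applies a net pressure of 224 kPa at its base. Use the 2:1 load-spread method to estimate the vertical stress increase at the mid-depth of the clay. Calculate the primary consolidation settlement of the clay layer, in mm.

Mid-depth of clay below the ground surface: z = 2.9 + 7.1/2 = 6.45 m.
Total vertical stress at mid-clay: σ_v = 18.9×2.9 + 16.3×3.55 = 112.67 kPa.
Pore pressure: u = 9.81×(6.45 − 0) = 63.275 kPa.
Initial effective stress: σ'_0 = σ_v − u = 112.67 − 63.275 = 49.395 kPa.
Stress increase at mid-clay by the 2:1 spreading method:
Δσ ≈ qD²/(D+z)² = 224×3.9²/(3.9+6.45)² = 31.805 kPa
Final effective stress: σ'_f = σ'_0 + Δσ = 49.395 + 31.805 = 81.2 kPa.
Normally consolidated clay, so the full stress increment lies on the virgin compression line:
S_c = C_c·H/(1+e₀)·log₁₀(σ'_f/σ'_0) = 0.19×7.1/(1+0.71)×log₁₀(81.2/49.395)
    = 0.78889 × 0.21587 = 0.1703 m

S_c ≈ 170 mm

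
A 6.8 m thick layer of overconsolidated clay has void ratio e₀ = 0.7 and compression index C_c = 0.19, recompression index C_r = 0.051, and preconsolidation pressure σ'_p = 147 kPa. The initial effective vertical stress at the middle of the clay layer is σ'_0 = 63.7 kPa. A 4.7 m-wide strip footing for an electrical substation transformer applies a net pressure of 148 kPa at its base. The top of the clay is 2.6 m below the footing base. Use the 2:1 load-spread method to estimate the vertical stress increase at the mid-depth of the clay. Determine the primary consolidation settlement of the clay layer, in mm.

Mid-depth of clay below the footing base: z = 2.6 + 6.8/2 = 6 m.
Stress increase at mid-clay by the 2:1 spreading method:
Δσ = qB/(B+z) = 148×4.7/(4.7+6) = 65.009 kPa
Final effective stress: σ'_f = 63.7 + 65.009 = 128.71 kPa.
σ'_f = 128.71 ≤ σ'_p = 147 kPa, so the clay remains overconsolidated and only the recompression index applies:
S_c = C_r·H/(1+e₀)·log₁₀(σ'_f/σ'_0) = 0.051×6.8/1.7×log₁₀(128.71/63.7)
    = 0.204 × 0.30547 = 0.06232 m

S_c ≈ 62.3 mm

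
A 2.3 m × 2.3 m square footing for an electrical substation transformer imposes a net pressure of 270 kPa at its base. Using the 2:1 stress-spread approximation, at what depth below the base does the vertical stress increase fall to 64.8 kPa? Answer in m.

z ≈ 2.39 m

2:1 spreading — at depth z the loaded area has grown by z in each plan dimension:
qB²/(B+z)² = Δσ_z ⇒ z = B(√(q/Δσ_z) − 1) = 2.3×(√(270/64.8) − 1) = 2.395 m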